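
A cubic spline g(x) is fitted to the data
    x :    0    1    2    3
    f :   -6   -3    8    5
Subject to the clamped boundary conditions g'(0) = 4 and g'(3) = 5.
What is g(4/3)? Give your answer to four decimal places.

Put M_i = g'' at the i-th knot. Here h = (1, 1, 1) and Δ = (3, 11, -3), so the interior equations h_(i-1)·M_(i-1) + 2(h_(i-1)+h_i)·M_i + h_i·M_(i+1) = 6(Δ_i − Δ_(i-1)) read
  1·M_0 + 4·M_1 + 1·M_2 = 6(Δ_1 - Δ_0) = 48
  1·M_1 + 4·M_2 + 1·M_3 = 6(Δ_2 - Δ_1) = -84
Clamped end conditions give two more equations: 2h_0·M_0 + h_0·M_1 = 6(Δ_0 - g'(0)) = -6 and h_2·M_2 + 2h_2·M_3 = 6(g'(3) - Δ_2) = 48.
Solving: M_0 = -236/15, M_1 = 382/15, M_2 = -572/15, M_3 = 646/15.
On [1, 2], g(x) = -3 + 133/15·(x - 1) + 191/15·(x - 1)² - 53/5·(x - 1)³.
With (x - 1) = 1/3: g(4/3) = 44/45.

0.9778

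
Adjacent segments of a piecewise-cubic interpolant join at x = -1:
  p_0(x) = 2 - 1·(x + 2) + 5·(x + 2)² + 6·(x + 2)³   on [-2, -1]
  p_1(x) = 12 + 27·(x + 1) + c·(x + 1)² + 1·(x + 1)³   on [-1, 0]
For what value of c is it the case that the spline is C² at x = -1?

p_0''(x) = 10 + 36·(x + 2), so p_0''(-1) = 46. On the right, p_1''(-1) = 2c, so c = 23.

23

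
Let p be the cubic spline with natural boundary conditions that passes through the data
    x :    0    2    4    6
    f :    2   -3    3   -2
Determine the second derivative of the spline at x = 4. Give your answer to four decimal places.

Let M_i = p''(x_i). Step sizes h_i = 2, 2, 2; slopes of the chords Δ_i = (y_(i+1) - y_i)/h_i = -5/2, 3, -5/2.
  2·M_0 + 8·M_1 + 2·M_2 = 6(Δ_1 - Δ_0) = 33
  2·M_1 + 8·M_2 + 2·M_3 = 6(Δ_2 - Δ_1) = -33
Natural end conditions: M_0 = M_3 = 0.
Solving: M_0 = 0, M_1 = 11/2, M_2 = -11/2, M_3 = 0.

-5.5000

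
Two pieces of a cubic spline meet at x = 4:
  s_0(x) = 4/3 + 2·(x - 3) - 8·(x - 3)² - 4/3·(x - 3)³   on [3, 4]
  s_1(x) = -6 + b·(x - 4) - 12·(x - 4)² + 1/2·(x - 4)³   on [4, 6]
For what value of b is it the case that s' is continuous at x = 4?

-18

s_0'(x) = 2 - 16·(x - 3) - 4·(x - 3)², so s_0'(4) = -18. On the right, s_1'(4) = b, so b = -18.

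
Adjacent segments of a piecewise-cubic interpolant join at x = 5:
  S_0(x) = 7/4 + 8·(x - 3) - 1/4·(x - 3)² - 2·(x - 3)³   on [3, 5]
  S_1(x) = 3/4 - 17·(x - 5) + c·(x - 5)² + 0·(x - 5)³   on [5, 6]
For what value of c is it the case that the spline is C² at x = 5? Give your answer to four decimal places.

-12.2500

S_0''(x) = -1/2 - 12·(x - 3), so S_0''(5) = -49/2. On the right, S_1''(5) = 2c, so c = -49/4.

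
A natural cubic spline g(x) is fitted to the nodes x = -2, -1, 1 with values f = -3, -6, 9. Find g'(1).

With M_i denoting the second derivative at x_i, h_i = 1, 2, and Δ_i = (y_(i+1) − y_i)/h_i = -3, 15/2:
  1·M_0 + 6·M_1 + 2·M_2 = 6(Δ_1 - Δ_0) = 63
Natural end conditions: M_0 = M_2 = 0.
Forward elimination and back-substitution give M_0 = 0, M_1 = 21/2, M_2 = 0.
On [-1, 1], g'(x) = b_1 + 2c_1·(x + 1) + 3d_1·(x + 1)² with b_1 = Δ_1 - h_1(2M_1 + M_2)/6 = 1/2, c_1 = M_1/2 = 21/4, d_1 = (M_2 - M_1)/(6h_1) = -7/8. So g'(1) = 11.

11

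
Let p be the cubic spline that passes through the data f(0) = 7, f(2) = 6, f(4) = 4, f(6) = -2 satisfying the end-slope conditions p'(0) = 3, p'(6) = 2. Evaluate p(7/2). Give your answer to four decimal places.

5.1219

Write m_i for p''(x_i). With h_i = 2, 2, 2 and divided differences Δ_i = -1/2, -1, -3, the continuity of p' gives the tridiagonal system
  2·m_0 + 8·m_1 + 2·m_2 = 6(Δ_1 - Δ_0) = -3
  2·m_1 + 8·m_2 + 2·m_3 = 6(Δ_2 - Δ_1) = -12
Clamped end conditions give two more equations: 2h_0·m_0 + h_0·m_1 = 6(Δ_0 - p'(0)) = -21 and h_2·m_2 + 2h_2·m_3 = 6(p'(6) - Δ_2) = 30.
Hence m_0 = -193/30, m_1 = 71/30, m_2 = -68/15, m_3 = 293/30.
On [2, 4], p(x) = 6 - 16/15·(x - 2) + 71/60·(x - 2)² - 23/40·(x - 2)³.
With (x - 2) = 3/2: p(7/2) = 1639/320.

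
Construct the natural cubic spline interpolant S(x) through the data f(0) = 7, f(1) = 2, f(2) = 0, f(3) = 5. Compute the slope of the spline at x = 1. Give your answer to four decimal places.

Let M_i = S''(x_i). Step sizes h_i = 1, 1, 1; slopes of the chords Δ_i = (y_(i+1) - y_i)/h_i = -5, -2, 5.
  1·M_0 + 4·M_1 + 1·M_2 = 6(Δ_1 - Δ_0) = 18
  1·M_1 + 4·M_2 + 1·M_3 = 6(Δ_2 - Δ_1) = 42
Natural end conditions: M_0 = M_3 = 0.
Solving the tridiagonal system: M_0 = 0, M_1 = 2, M_2 = 10, M_3 = 0.
On [1, 2], S'(x) = b_1 + 2c_1·(x - 1) + 3d_1·(x - 1)² with b_1 = Δ_1 - h_1(2M_1 + M_2)/6 = -13/3, c_1 = M_1/2 = 1, d_1 = (M_2 - M_1)/(6h_1) = 4/3. So S'(1) = -13/3.

-4.3333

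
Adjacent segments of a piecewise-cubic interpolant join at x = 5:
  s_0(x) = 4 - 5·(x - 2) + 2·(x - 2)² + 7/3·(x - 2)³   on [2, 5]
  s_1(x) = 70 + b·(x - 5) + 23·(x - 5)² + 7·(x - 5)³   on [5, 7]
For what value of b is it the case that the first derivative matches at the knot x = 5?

70

s_0'(x) = -5 + 4·(x - 2) + 7·(x - 2)², so s_0'(5) = 70. On the right, s_1'(5) = b, so b = 70.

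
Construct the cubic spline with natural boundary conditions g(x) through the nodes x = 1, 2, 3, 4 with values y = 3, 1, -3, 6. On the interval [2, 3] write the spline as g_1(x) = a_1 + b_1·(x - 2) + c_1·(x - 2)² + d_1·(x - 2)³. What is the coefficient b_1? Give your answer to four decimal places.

-4.8000

Put M_i = g'' at the i-th knot. Here h = (1, 1, 1) and Δ = (-2, -4, 9), so the interior equations h_(i-1)·M_(i-1) + 2(h_(i-1)+h_i)·M_i + h_i·M_(i+1) = 6(Δ_i − Δ_(i-1)) read
  1·M_0 + 4·M_1 + 1·M_2 = 6(Δ_1 - Δ_0) = -12
  1·M_1 + 4·M_2 + 1·M_3 = 6(Δ_2 - Δ_1) = 78
Natural end conditions: M_0 = M_3 = 0.
Solving the tridiagonal system: M_0 = 0, M_1 = -42/5, M_2 = 108/5, M_3 = 0.
On [2, 3], with g_1(x) = a_1 + b_1·(x - 2) + c_1·(x - 2)² + d_1·(x - 2)³: c_1 = M_1/2 = -21/5, d_1 = (M_2 - M_1)/(6h_1) = 5, b_1 = Δ_1 - h_1(2M_1 + M_2)/6 = -24/5.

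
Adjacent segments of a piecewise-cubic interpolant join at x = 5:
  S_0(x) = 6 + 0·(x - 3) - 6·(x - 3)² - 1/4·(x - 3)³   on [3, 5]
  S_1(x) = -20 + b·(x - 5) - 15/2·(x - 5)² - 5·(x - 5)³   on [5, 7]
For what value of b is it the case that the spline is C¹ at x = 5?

S_0'(x) = 0 - 12·(x - 3) - 3/4·(x - 3)², so S_0'(5) = -27. On the right, S_1'(5) = b, so b = -27.

-27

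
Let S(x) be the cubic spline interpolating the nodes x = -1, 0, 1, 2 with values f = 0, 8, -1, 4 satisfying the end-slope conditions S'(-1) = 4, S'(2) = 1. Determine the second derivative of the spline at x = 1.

40

With M_i denoting the second derivative at x_i, h_i = 1, 1, 1, and Δ_i = (y_(i+1) − y_i)/h_i = 8, -9, 5:
  1·M_0 + 4·M_1 + 1·M_2 = 6(Δ_1 - Δ_0) = -102
  1·M_1 + 4·M_2 + 1·M_3 = 6(Δ_2 - Δ_1) = 84
Clamped end conditions give two more equations: 2h_0·M_0 + h_0·M_1 = 6(Δ_0 - S'(-1)) = 24 and h_2·M_2 + 2h_2·M_3 = 6(S'(2) - Δ_2) = -24.
Forward elimination and back-substitution give M_0 = 34, M_1 = -44, M_2 = 40, M_3 = -32.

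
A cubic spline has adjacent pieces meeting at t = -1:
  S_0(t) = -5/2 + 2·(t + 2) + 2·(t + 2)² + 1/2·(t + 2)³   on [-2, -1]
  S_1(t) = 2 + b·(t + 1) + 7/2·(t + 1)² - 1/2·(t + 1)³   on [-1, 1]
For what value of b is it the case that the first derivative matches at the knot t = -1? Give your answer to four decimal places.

S_0'(t) = 2 + 4·(t + 2) + 3/2·(t + 2)², so S_0'(-1) = 15/2. On the right, S_1'(-1) = b, so b = 15/2.

7.5000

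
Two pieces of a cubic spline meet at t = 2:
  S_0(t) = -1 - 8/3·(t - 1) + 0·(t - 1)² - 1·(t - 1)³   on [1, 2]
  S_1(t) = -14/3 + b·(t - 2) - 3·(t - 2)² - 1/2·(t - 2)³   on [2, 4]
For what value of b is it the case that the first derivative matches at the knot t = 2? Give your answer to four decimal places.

-5.6667

S_0'(t) = -8/3 + 0·(t - 1) - 3·(t - 1)², so S_0'(2) = -17/3. On the right, S_1'(2) = b, so b = -17/3.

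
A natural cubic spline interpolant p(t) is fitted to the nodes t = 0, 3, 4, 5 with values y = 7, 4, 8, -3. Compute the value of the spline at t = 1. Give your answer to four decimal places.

Let M_i = p''(x_i). Step sizes h_i = 3, 1, 1; slopes of the chords Δ_i = (y_(i+1) - y_i)/h_i = -1, 4, -11.
  3·M_0 + 8·M_1 + 1·M_2 = 6(Δ_1 - Δ_0) = 30
  1·M_1 + 4·M_2 + 1·M_3 = 6(Δ_2 - Δ_1) = -90
Natural end conditions: M_0 = M_3 = 0.
Forward elimination and back-substitution give M_0 = 0, M_1 = 210/31, M_2 = -750/31, M_3 = 0.
On [0, 3], p(t) = 7 - 136/31·t + 0·t² + 35/93·t³.
With t = 1: p(1) = 278/93.

2.9892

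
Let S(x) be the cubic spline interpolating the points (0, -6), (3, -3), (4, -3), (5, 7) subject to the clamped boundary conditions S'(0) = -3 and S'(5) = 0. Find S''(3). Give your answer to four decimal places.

Let M_i = S''(x_i). Step sizes h_i = 3, 1, 1; slopes of the chords Δ_i = (y_(i+1) - y_i)/h_i = 1, 0, 10.
  3·M_0 + 8·M_1 + 1·M_2 = 6(Δ_1 - Δ_0) = -6
  1·M_1 + 4·M_2 + 1·M_3 = 6(Δ_2 - Δ_1) = 60
Clamped end conditions give two more equations: 2h_0·M_0 + h_0·M_1 = 6(Δ_0 - S'(0)) = 24 and h_2·M_2 + 2h_2·M_3 = 6(S'(5) - Δ_2) = -60.
Solving: M_0 = 218/29, M_1 = -204/29, M_2 = 804/29, M_3 = -1272/29.

-7.0345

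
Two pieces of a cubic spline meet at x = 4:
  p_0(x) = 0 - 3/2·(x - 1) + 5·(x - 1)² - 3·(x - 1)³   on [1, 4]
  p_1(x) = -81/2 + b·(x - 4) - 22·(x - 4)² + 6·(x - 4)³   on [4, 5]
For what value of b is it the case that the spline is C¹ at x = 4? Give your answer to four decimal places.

p_0'(x) = -3/2 + 10·(x - 1) - 9·(x - 1)², so p_0'(4) = -105/2. On the right, p_1'(4) = b, so b = -105/2.

-52.5000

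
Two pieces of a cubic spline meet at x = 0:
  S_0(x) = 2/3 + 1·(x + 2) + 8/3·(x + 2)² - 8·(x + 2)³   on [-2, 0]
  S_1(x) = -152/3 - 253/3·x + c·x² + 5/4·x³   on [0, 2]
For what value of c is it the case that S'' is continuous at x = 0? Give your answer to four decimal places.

S_0''(x) = 16/3 - 48·(x + 2), so S_0''(0) = -272/3. On the right, S_1''(0) = 2c, so c = -136/3.

-45.3333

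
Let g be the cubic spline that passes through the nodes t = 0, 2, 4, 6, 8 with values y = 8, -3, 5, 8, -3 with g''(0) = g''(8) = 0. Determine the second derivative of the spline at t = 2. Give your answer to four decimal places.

7.7946

With M_i denoting the second derivative at x_i, h_i = 2, 2, 2, 2, and Δ_i = (y_(i+1) − y_i)/h_i = -11/2, 4, 3/2, -11/2:
  2·M_0 + 8·M_1 + 2·M_2 = 6(Δ_1 - Δ_0) = 57
  2·M_1 + 8·M_2 + 2·M_3 = 6(Δ_2 - Δ_1) = -15
  2·M_2 + 8·M_3 + 2·M_4 = 6(Δ_3 - Δ_2) = -42
Natural end conditions: M_0 = M_4 = 0.
Forward elimination and back-substitution give M_0 = 0, M_1 = 873/112, M_2 = -75/28, M_3 = -513/112, M_4 = 0.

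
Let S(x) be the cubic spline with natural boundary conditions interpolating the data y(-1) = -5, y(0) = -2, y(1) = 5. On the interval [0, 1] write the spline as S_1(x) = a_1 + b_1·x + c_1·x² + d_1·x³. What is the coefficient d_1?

-1

Write M_i for S''(x_i). With h_i = 1, 1 and divided differences Δ_i = 3, 7, the continuity of S' gives the tridiagonal system
  1·M_0 + 4·M_1 + 1·M_2 = 6(Δ_1 - Δ_0) = 24
Natural end conditions: M_0 = M_2 = 0.
Solving: M_0 = 0, M_1 = 6, M_2 = 0.
On [0, 1], with S_1(x) = a_1 + b_1·x + c_1·x² + d_1·x³: c_1 = M_1/2 = 3, d_1 = (M_2 - M_1)/(6h_1) = -1, b_1 = Δ_1 - h_1(2M_1 + M_2)/6 = 5.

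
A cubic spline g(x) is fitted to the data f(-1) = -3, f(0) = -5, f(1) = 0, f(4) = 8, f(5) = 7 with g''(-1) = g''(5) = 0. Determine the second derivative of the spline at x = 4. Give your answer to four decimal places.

-1.8302

Let M_i = g''(x_i). Step sizes h_i = 1, 1, 3, 1; slopes of the chords Δ_i = (y_(i+1) - y_i)/h_i = -2, 5, 8/3, -1.
  1·M_0 + 4·M_1 + 1·M_2 = 6(Δ_1 - Δ_0) = 42
  1·M_1 + 8·M_2 + 3·M_3 = 6(Δ_2 - Δ_1) = -14
  3·M_2 + 8·M_3 + 1·M_4 = 6(Δ_3 - Δ_2) = -22
Natural end conditions: M_0 = M_4 = 0.
Solving: M_0 = 0, M_1 = 589/53, M_2 = -130/53, M_3 = -97/53, M_4 = 0.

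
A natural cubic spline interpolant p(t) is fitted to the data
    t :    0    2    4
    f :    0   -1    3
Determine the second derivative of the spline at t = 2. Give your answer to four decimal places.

Write σ_i for p''(x_i). With h_i = 2, 2 and divided differences Δ_i = -1/2, 2, the continuity of p' gives the tridiagonal system
  2·σ_0 + 8·σ_1 + 2·σ_2 = 6(Δ_1 - Δ_0) = 15
Natural end conditions: σ_0 = σ_2 = 0.
Hence σ_0 = 0, σ_1 = 15/8, σ_2 = 0.

1.8750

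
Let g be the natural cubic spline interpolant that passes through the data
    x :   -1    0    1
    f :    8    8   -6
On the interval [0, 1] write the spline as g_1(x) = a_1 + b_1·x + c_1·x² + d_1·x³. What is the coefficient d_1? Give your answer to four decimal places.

Put M_i = g'' at the i-th knot. Here h = (1, 1) and Δ = (0, -14), so the interior equations h_(i-1)·M_(i-1) + 2(h_(i-1)+h_i)·M_i + h_i·M_(i+1) = 6(Δ_i − Δ_(i-1)) read
  1·M_0 + 4·M_1 + 1·M_2 = 6(Δ_1 - Δ_0) = -84
Natural end conditions: M_0 = M_2 = 0.
Forward elimination and back-substitution give M_0 = 0, M_1 = -21, M_2 = 0.
On [0, 1], with g_1(x) = a_1 + b_1·x + c_1·x² + d_1·x³: c_1 = M_1/2 = -21/2, d_1 = (M_2 - M_1)/(6h_1) = 7/2, b_1 = Δ_1 - h_1(2M_1 + M_2)/6 = -7.

3.5000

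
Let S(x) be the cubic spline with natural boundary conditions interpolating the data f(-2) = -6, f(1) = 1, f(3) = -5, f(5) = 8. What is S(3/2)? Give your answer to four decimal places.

With M_i denoting the second derivative at x_i, h_i = 3, 2, 2, and Δ_i = (y_(i+1) − y_i)/h_i = 7/3, -3, 13/2:
  3·M_0 + 10·M_1 + 2·M_2 = 6(Δ_1 - Δ_0) = -32
  2·M_1 + 8·M_2 + 2·M_3 = 6(Δ_2 - Δ_1) = 57
Natural end conditions: M_0 = M_3 = 0.
Forward elimination and back-substitution give M_0 = 0, M_1 = -185/38, M_2 = 317/38, M_3 = 0.
On [1, 3], S(x) = 1 - 289/114·(x - 1) - 185/76·(x - 1)² + 251/228·(x - 1)³.
With (x - 1) = 1/2: S(3/2) = -449/608.

-0.7385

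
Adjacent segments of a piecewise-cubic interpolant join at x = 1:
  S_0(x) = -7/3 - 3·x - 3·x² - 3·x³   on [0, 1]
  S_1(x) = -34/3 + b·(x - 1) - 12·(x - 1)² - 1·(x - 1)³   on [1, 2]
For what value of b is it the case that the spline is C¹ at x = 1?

-18

S_0'(x) = -3 - 6·x - 9·x², so S_0'(1) = -18. On the right, S_1'(1) = b, so b = -18.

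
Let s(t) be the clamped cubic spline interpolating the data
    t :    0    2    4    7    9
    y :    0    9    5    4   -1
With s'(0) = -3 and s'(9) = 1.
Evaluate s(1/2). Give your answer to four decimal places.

Write m_i for s''(x_i). With h_i = 2, 2, 3, 2 and divided differences Δ_i = 9/2, -2, -1/3, -5/2, the continuity of s' gives the tridiagonal system
  2·m_0 + 8·m_1 + 2·m_2 = 6(Δ_1 - Δ_0) = -39
  2·m_1 + 10·m_2 + 3·m_3 = 6(Δ_2 - Δ_1) = 10
  3·m_2 + 10·m_3 + 2·m_4 = 6(Δ_3 - Δ_2) = -13
Clamped end conditions give two more equations: 2h_0·m_0 + h_0·m_1 = 6(Δ_0 - s'(0)) = 45 and h_3·m_3 + 2h_3·m_4 = 6(s'(9) - Δ_3) = 21.
Forward elimination and back-substitution give m_0 = 2875/177, m_1 = -3535/354, m_2 = 1487/354, m_3 = -710/177, m_4 = 5137/708.
On [0, 2], s(t) = 0 - 3·t + 2875/354·t² - 3095/1416·t³.
With t = 1/2: s(1/2) = 971/3776.

0.2572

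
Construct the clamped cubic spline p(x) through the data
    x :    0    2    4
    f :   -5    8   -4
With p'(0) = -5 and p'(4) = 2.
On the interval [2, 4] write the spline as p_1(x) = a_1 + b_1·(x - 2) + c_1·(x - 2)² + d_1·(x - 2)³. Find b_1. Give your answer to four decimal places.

1.1250

With M_i denoting the second derivative at x_i, h_i = 2, 2, and Δ_i = (y_(i+1) − y_i)/h_i = 13/2, -6:
  2·M_0 + 8·M_1 + 2·M_2 = 6(Δ_1 - Δ_0) = -75
Clamped end conditions give two more equations: 2h_0·M_0 + h_0·M_1 = 6(Δ_0 - p'(0)) = 69 and h_1·M_1 + 2h_1·M_2 = 6(p'(4) - Δ_1) = 48.
Hence M_0 = 227/8, M_1 = -89/4, M_2 = 185/8.
On [2, 4], with p_1(x) = a_1 + b_1·(x - 2) + c_1·(x - 2)² + d_1·(x - 2)³: c_1 = M_1/2 = -89/8, d_1 = (M_2 - M_1)/(6h_1) = 121/32, b_1 = Δ_1 - h_1(2M_1 + M_2)/6 = 9/8.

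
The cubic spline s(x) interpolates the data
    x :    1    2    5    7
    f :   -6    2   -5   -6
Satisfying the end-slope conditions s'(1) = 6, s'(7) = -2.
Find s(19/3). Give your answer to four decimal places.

-5.5166

With M_i denoting the second derivative at x_i, h_i = 1, 3, 2, and Δ_i = (y_(i+1) − y_i)/h_i = 8, -7/3, -1/2:
  1·M_0 + 8·M_1 + 3·M_2 = 6(Δ_1 - Δ_0) = -62
  3·M_1 + 10·M_2 + 2·M_3 = 6(Δ_2 - Δ_1) = 11
Clamped end conditions give two more equations: 2h_0·M_0 + h_0·M_1 = 6(Δ_0 - s'(1)) = 12 and h_2·M_2 + 2h_2·M_3 = 6(s'(7) - Δ_2) = -9.
Solving: M_0 = 907/78, M_1 = -439/39, M_2 = 427/78, M_3 = -389/78.
On [5, 7], s(x) = -5 - 97/39·(x - 5) + 427/156·(x - 5)² - 34/39·(x - 5)³.
With (x - 5) = 4/3: s(19/3) = -5809/1053.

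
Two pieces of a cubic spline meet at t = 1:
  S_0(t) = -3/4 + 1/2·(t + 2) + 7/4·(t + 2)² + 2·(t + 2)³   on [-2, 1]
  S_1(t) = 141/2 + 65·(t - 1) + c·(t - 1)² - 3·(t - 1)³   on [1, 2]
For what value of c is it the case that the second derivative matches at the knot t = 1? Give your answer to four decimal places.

S_0''(t) = 7/2 + 12·(t + 2), so S_0''(1) = 79/2. On the right, S_1''(1) = 2c, so c = 79/4.

19.7500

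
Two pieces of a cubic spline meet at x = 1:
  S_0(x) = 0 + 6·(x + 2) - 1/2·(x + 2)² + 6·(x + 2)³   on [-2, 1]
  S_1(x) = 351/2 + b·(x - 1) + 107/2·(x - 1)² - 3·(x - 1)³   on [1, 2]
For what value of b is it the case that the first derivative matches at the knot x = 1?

S_0'(x) = 6 - 1·(x + 2) + 18·(x + 2)², so S_0'(1) = 165. On the right, S_1'(1) = b, so b = 165.

165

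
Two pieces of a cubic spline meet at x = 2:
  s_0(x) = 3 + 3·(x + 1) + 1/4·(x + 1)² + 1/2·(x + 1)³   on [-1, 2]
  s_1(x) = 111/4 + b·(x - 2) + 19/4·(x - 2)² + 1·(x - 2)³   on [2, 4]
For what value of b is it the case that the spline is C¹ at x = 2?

18

s_0'(x) = 3 + 1/2·(x + 1) + 3/2·(x + 1)², so s_0'(2) = 18. On the right, s_1'(2) = b, so b = 18.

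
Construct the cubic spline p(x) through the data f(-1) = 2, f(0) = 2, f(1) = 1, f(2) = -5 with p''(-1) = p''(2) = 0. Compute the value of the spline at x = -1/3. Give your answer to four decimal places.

With m_i denoting the second derivative at x_i, h_i = 1, 1, 1, and Δ_i = (y_(i+1) − y_i)/h_i = 0, -1, -6:
  1·m_0 + 4·m_1 + 1·m_2 = 6(Δ_1 - Δ_0) = -6
  1·m_1 + 4·m_2 + 1·m_3 = 6(Δ_2 - Δ_1) = -30
Natural end conditions: m_0 = m_3 = 0.
Solving: m_0 = 0, m_1 = 2/5, m_2 = -38/5, m_3 = 0.
On [-1, 0], p(x) = 2 - 1/15·(x + 1) + 0·(x + 1)² + 1/15·(x + 1)³.
With (x + 1) = 2/3: p(-1/3) = 160/81.

1.9753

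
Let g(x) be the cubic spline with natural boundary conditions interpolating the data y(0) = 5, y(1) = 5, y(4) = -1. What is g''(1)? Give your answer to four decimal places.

-1.5000

With σ_i denoting the second derivative at x_i, h_i = 1, 3, and Δ_i = (y_(i+1) − y_i)/h_i = 0, -2:
  1·σ_0 + 8·σ_1 + 3·σ_2 = 6(Δ_1 - Δ_0) = -12
Natural end conditions: σ_0 = σ_2 = 0.
Solving the tridiagonal system: σ_0 = 0, σ_1 = -3/2, σ_2 = 0.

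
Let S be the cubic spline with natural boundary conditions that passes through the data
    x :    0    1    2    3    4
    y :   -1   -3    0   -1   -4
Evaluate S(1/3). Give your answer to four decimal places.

With M_i denoting the second derivative at x_i, h_i = 1, 1, 1, 1, and Δ_i = (y_(i+1) − y_i)/h_i = -2, 3, -1, -3:
  1·M_0 + 4·M_1 + 1·M_2 = 6(Δ_1 - Δ_0) = 30
  1·M_1 + 4·M_2 + 1·M_3 = 6(Δ_2 - Δ_1) = -24
  1·M_2 + 4·M_3 + 1·M_4 = 6(Δ_3 - Δ_2) = -12
Natural end conditions: M_0 = M_4 = 0.
Hence M_0 = 0, M_1 = 267/28, M_2 = -57/7, M_3 = -27/28, M_4 = 0.
On [0, 1], S(x) = -1 - 201/56·x + 0·x² + 89/56·x³.
With x = 1/3: S(1/3) = -404/189.

-2.1376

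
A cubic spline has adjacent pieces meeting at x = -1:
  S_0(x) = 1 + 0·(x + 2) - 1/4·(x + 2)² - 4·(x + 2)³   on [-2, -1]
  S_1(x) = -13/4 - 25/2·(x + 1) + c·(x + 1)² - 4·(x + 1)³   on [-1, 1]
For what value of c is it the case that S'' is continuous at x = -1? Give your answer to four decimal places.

S_0''(x) = -1/2 - 24·(x + 2), so S_0''(-1) = -49/2. On the right, S_1''(-1) = 2c, so c = -49/4.

-12.2500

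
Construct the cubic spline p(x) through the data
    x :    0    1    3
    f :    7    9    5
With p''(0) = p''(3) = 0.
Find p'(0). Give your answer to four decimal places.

Let σ_i = p''(x_i). Step sizes h_i = 1, 2; slopes of the chords Δ_i = (y_(i+1) - y_i)/h_i = 2, -2.
  1·σ_0 + 6·σ_1 + 2·σ_2 = 6(Δ_1 - Δ_0) = -24
Natural end conditions: σ_0 = σ_2 = 0.
Solving: σ_0 = 0, σ_1 = -4, σ_2 = 0.
On [0, 1], p'(x) = b_0 + 2c_0·x + 3d_0·x² with b_0 = Δ_0 - h_0(2σ_0 + σ_1)/6 = 8/3, c_0 = σ_0/2 = 0, d_0 = (σ_1 - σ_0)/(6h_0) = -2/3. So p'(0) = 8/3.

2.6667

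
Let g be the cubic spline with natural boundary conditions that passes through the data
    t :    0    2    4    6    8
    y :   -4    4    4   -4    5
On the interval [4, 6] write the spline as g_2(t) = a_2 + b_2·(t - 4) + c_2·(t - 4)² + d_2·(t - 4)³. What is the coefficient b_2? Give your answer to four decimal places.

Put σ_i = g'' at the i-th knot. Here h = (2, 2, 2, 2) and Δ = (4, 0, -4, 9/2), so the interior equations h_(i-1)·σ_(i-1) + 2(h_(i-1)+h_i)·σ_i + h_i·σ_(i+1) = 6(Δ_i − Δ_(i-1)) read
  2·σ_0 + 8·σ_1 + 2·σ_2 = 6(Δ_1 - Δ_0) = -24
  2·σ_1 + 8·σ_2 + 2·σ_3 = 6(Δ_2 - Δ_1) = -24
  2·σ_2 + 8·σ_3 + 2·σ_4 = 6(Δ_3 - Δ_2) = 51
Natural end conditions: σ_0 = σ_4 = 0.
Forward elimination and back-substitution give σ_0 = 0, σ_1 = -213/112, σ_2 = -123/28, σ_3 = 837/112, σ_4 = 0.
On [4, 6], with g_2(t) = a_2 + b_2·(t - 4) + c_2·(t - 4)² + d_2·(t - 4)³: c_2 = σ_2/2 = -123/56, d_2 = (σ_3 - σ_2)/(6h_2) = 443/448, b_2 = Δ_2 - h_2(2σ_2 + σ_3)/6 = -57/16.

-3.5625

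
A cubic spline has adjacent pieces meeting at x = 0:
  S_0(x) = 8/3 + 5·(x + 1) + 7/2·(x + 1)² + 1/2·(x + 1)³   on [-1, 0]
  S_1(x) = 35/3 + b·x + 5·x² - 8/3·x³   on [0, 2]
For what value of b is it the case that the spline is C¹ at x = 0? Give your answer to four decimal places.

S_0'(x) = 5 + 7·(x + 1) + 3/2·(x + 1)², so S_0'(0) = 27/2. On the right, S_1'(0) = b, so b = 27/2.

13.5000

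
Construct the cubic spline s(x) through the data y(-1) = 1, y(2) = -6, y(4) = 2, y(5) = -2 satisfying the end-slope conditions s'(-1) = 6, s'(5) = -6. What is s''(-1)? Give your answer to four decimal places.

Let M_i = s''(x_i). Step sizes h_i = 3, 2, 1; slopes of the chords Δ_i = (y_(i+1) - y_i)/h_i = -7/3, 4, -4.
  3·M_0 + 10·M_1 + 2·M_2 = 6(Δ_1 - Δ_0) = 38
  2·M_1 + 6·M_2 + 1·M_3 = 6(Δ_2 - Δ_1) = -48
Clamped end conditions give two more equations: 2h_0·M_0 + h_0·M_1 = 6(Δ_0 - s'(-1)) = -50 and h_2·M_2 + 2h_2·M_3 = 6(s'(5) - Δ_2) = -12.
Solving the tridiagonal system: M_0 = -254/19, M_1 = 574/57, M_2 = -644/57, M_3 = -20/57.

-13.3684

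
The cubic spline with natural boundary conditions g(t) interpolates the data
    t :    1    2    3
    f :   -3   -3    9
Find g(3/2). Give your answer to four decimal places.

-4.1250

With m_i denoting the second derivative at x_i, h_i = 1, 1, and Δ_i = (y_(i+1) − y_i)/h_i = 0, 12:
  1·m_0 + 4·m_1 + 1·m_2 = 6(Δ_1 - Δ_0) = 72
Natural end conditions: m_0 = m_2 = 0.
Hence m_0 = 0, m_1 = 18, m_2 = 0.
On [1, 2], g(t) = -3 - 3·(t - 1) + 0·(t - 1)² + 3·(t - 1)³.
With (t - 1) = 1/2: g(3/2) = -33/8.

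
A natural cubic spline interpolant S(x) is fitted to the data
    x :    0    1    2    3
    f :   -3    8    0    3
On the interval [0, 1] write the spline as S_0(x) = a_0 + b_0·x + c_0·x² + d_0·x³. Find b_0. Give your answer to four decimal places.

With M_i denoting the second derivative at x_i, h_i = 1, 1, 1, and Δ_i = (y_(i+1) − y_i)/h_i = 11, -8, 3:
  1·M_0 + 4·M_1 + 1·M_2 = 6(Δ_1 - Δ_0) = -114
  1·M_1 + 4·M_2 + 1·M_3 = 6(Δ_2 - Δ_1) = 66
Natural end conditions: M_0 = M_3 = 0.
Forward elimination and back-substitution give M_0 = 0, M_1 = -174/5, M_2 = 126/5, M_3 = 0.
On [0, 1], with S_0(x) = a_0 + b_0·x + c_0·x² + d_0·x³: c_0 = M_0/2 = 0, d_0 = (M_1 - M_0)/(6h_0) = -29/5, b_0 = Δ_0 - h_0(2M_0 + M_1)/6 = 84/5.

16.8000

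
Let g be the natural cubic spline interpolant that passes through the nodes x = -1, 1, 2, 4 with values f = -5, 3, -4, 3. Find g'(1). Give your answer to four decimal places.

Write m_i for g''(x_i). With h_i = 2, 1, 2 and divided differences Δ_i = 4, -7, 7/2, the continuity of g' gives the tridiagonal system
  2·m_0 + 6·m_1 + 1·m_2 = 6(Δ_1 - Δ_0) = -66
  1·m_1 + 6·m_2 + 2·m_3 = 6(Δ_2 - Δ_1) = 63
Natural end conditions: m_0 = m_3 = 0.
Forward elimination and back-substitution give m_0 = 0, m_1 = -459/35, m_2 = 444/35, m_3 = 0.
On [1, 2], g'(x) = b_1 + 2c_1·(x - 1) + 3d_1·(x - 1)² with b_1 = Δ_1 - h_1(2m_1 + m_2)/6 = -166/35, c_1 = m_1/2 = -459/70, d_1 = (m_2 - m_1)/(6h_1) = 43/10. So g'(1) = -166/35.

-4.7429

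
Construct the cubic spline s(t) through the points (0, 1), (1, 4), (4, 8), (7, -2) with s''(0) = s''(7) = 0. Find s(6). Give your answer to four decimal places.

2.3244

Put M_i = s'' at the i-th knot. Here h = (1, 3, 3) and Δ = (3, 4/3, -10/3), so the interior equations h_(i-1)·M_(i-1) + 2(h_(i-1)+h_i)·M_i + h_i·M_(i+1) = 6(Δ_i − Δ_(i-1)) read
  1·M_0 + 8·M_1 + 3·M_2 = 6(Δ_1 - Δ_0) = -10
  3·M_1 + 12·M_2 + 3·M_3 = 6(Δ_2 - Δ_1) = -28
Natural end conditions: M_0 = M_3 = 0.
Hence M_0 = 0, M_1 = -12/29, M_2 = -194/87, M_3 = 0.
On [4, 7], s(t) = 8 - 32/29·(t - 4) - 97/87·(t - 4)² + 97/783·(t - 4)³.
With (t - 4) = 2: s(6) = 1820/783.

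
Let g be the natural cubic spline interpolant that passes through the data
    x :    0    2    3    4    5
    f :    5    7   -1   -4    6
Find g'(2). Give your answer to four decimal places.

-5.6047

With M_i denoting the second derivative at x_i, h_i = 2, 1, 1, 1, and Δ_i = (y_(i+1) − y_i)/h_i = 1, -8, -3, 10:
  2·M_0 + 6·M_1 + 1·M_2 = 6(Δ_1 - Δ_0) = -54
  1·M_1 + 4·M_2 + 1·M_3 = 6(Δ_2 - Δ_1) = 30
  1·M_2 + 4·M_3 + 1·M_4 = 6(Δ_3 - Δ_2) = 78
Natural end conditions: M_0 = M_4 = 0.
Solving: M_0 = 0, M_1 = -426/43, M_2 = 234/43, M_3 = 780/43, M_4 = 0.
On [2, 3], g'(x) = b_1 + 2c_1·(x - 2) + 3d_1·(x - 2)² with b_1 = Δ_1 - h_1(2M_1 + M_2)/6 = -241/43, c_1 = M_1/2 = -213/43, d_1 = (M_2 - M_1)/(6h_1) = 110/43. So g'(2) = -241/43.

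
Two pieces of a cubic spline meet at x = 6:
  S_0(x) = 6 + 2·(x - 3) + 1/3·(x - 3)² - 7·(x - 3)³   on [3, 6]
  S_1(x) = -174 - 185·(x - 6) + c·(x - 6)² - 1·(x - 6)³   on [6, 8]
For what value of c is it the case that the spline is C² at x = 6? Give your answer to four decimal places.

-62.6667

S_0''(x) = 2/3 - 42·(x - 3), so S_0''(6) = -376/3. On the right, S_1''(6) = 2c, so c = -188/3.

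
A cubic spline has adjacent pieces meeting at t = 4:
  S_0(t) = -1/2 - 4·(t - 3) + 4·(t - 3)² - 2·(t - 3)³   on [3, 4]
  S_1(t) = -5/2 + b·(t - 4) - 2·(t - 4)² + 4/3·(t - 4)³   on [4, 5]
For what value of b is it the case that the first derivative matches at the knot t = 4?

S_0'(t) = -4 + 8·(t - 3) - 6·(t - 3)², so S_0'(4) = -2. On the right, S_1'(4) = b, so b = -2.

-2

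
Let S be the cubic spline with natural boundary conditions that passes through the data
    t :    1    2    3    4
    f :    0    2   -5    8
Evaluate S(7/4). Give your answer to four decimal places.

2.7250

With σ_i denoting the second derivative at x_i, h_i = 1, 1, 1, and Δ_i = (y_(i+1) − y_i)/h_i = 2, -7, 13:
  1·σ_0 + 4·σ_1 + 1·σ_2 = 6(Δ_1 - Δ_0) = -54
  1·σ_1 + 4·σ_2 + 1·σ_3 = 6(Δ_2 - Δ_1) = 120
Natural end conditions: σ_0 = σ_3 = 0.
Forward elimination and back-substitution give σ_0 = 0, σ_1 = -112/5, σ_2 = 178/5, σ_3 = 0.
On [1, 2], S(t) = 0 + 86/15·(t - 1) + 0·(t - 1)² - 56/15·(t - 1)³.
With (t - 1) = 3/4: S(7/4) = 109/40.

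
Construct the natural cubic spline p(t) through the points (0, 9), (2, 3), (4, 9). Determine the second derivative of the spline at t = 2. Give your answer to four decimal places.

With m_i denoting the second derivative at x_i, h_i = 2, 2, and Δ_i = (y_(i+1) − y_i)/h_i = -3, 3:
  2·m_0 + 8·m_1 + 2·m_2 = 6(Δ_1 - Δ_0) = 36
Natural end conditions: m_0 = m_2 = 0.
Solving: m_0 = 0, m_1 = 9/2, m_2 = 0.

4.5000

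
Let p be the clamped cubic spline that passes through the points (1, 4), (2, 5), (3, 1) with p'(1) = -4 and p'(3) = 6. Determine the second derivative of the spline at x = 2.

Write M_i for p''(x_i). With h_i = 1, 1 and divided differences Δ_i = 1, -4, the continuity of p' gives the tridiagonal system
  1·M_0 + 4·M_1 + 1·M_2 = 6(Δ_1 - Δ_0) = -30
Clamped end conditions give two more equations: 2h_0·M_0 + h_0·M_1 = 6(Δ_0 - p'(1)) = 30 and h_1·M_1 + 2h_1·M_2 = 6(p'(3) - Δ_1) = 60.
Solving: M_0 = 55/2, M_1 = -25, M_2 = 85/2.

-25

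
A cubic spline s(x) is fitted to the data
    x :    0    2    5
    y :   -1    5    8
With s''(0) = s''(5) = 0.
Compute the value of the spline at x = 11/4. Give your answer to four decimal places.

Let σ_i = s''(x_i). Step sizes h_i = 2, 3; slopes of the chords Δ_i = (y_(i+1) - y_i)/h_i = 3, 1.
  2·σ_0 + 10·σ_1 + 3·σ_2 = 6(Δ_1 - Δ_0) = -12
Natural end conditions: σ_0 = σ_2 = 0.
Solving: σ_0 = 0, σ_1 = -6/5, σ_2 = 0.
On [2, 5], s(x) = 5 + 11/5·(x - 2) - 3/5·(x - 2)² + 1/15·(x - 2)³.
With (x - 2) = 3/4: s(11/4) = 2029/320.

6.3406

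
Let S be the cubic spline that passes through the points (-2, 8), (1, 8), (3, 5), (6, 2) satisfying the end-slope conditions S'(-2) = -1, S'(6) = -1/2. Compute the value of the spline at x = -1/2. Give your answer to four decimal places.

Write σ_i for S''(x_i). With h_i = 3, 2, 3 and divided differences Δ_i = 0, -3/2, -1, the continuity of S' gives the tridiagonal system
  3·σ_0 + 10·σ_1 + 2·σ_2 = 6(Δ_1 - Δ_0) = -9
  2·σ_1 + 10·σ_2 + 3·σ_3 = 6(Δ_2 - Δ_1) = 3
Clamped end conditions give two more equations: 2h_0·σ_0 + h_0·σ_1 = 6(Δ_0 - S'(-2)) = 6 and h_2·σ_2 + 2h_2·σ_3 = 6(S'(6) - Δ_2) = 3.
Forward elimination and back-substitution give σ_0 = 23/13, σ_1 = -20/13, σ_2 = 7/13, σ_3 = 3/13.
On [-2, 1], S(x) = 8 - 1·(x + 2) + 23/26·(x + 2)² - 43/234·(x + 2)³.
With (x + 2) = 3/2: S(-1/2) = 1637/208.

7.8702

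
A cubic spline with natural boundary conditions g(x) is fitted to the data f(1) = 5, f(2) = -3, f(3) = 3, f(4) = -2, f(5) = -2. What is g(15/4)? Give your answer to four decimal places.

-0.4746

Put M_i = g'' at the i-th knot. Here h = (1, 1, 1, 1) and Δ = (-8, 6, -5, 0), so the interior equations h_(i-1)·M_(i-1) + 2(h_(i-1)+h_i)·M_i + h_i·M_(i+1) = 6(Δ_i − Δ_(i-1)) read
  1·M_0 + 4·M_1 + 1·M_2 = 6(Δ_1 - Δ_0) = 84
  1·M_1 + 4·M_2 + 1·M_3 = 6(Δ_2 - Δ_1) = -66
  1·M_2 + 4·M_3 + 1·M_4 = 6(Δ_3 - Δ_2) = 30
Natural end conditions: M_0 = M_4 = 0.
Solving the tridiagonal system: M_0 = 0, M_1 = 111/4, M_2 = -27, M_3 = 57/4, M_4 = 0.
On [3, 4], g(x) = 3 + 13/8·(x - 3) - 27/2·(x - 3)² + 55/8·(x - 3)³.
With (x - 3) = 3/4: g(15/4) = -243/512.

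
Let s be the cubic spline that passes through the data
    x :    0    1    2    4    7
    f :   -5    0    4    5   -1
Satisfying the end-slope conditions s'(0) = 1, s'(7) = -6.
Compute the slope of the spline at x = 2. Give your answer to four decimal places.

Put M_i = s'' at the i-th knot. Here h = (1, 1, 2, 3) and Δ = (5, 4, 1/2, -2), so the interior equations h_(i-1)·M_(i-1) + 2(h_(i-1)+h_i)·M_i + h_i·M_(i+1) = 6(Δ_i − Δ_(i-1)) read
  1·M_0 + 4·M_1 + 1·M_2 = 6(Δ_1 - Δ_0) = -6
  1·M_1 + 6·M_2 + 2·M_3 = 6(Δ_2 - Δ_1) = -21
  2·M_2 + 10·M_3 + 3·M_4 = 6(Δ_3 - Δ_2) = -15
Clamped end conditions give two more equations: 2h_0·M_0 + h_0·M_1 = 6(Δ_0 - s'(0)) = 24 and h_3·M_3 + 2h_3·M_4 = 6(s'(7) - Δ_3) = -24.
Forward elimination and back-substitution give M_0 = 2945/208, M_1 = -449/104, M_2 = -601/208, M_3 = 17/52, M_4 = -433/104.
On [2, 4], s'(x) = b_2 + 2c_2·(x - 2) + 3d_2·(x - 2)² with b_2 = Δ_2 - h_2(2M_2 + M_3)/6 = 241/104, c_2 = M_2/2 = -601/416, d_2 = (M_3 - M_2)/(6h_2) = 223/832. So s'(2) = 241/104.

2.3173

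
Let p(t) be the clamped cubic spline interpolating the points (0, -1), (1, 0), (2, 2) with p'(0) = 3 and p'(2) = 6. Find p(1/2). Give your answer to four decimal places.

-0.1250

Write m_i for p''(x_i). With h_i = 1, 1 and divided differences Δ_i = 1, 2, the continuity of p' gives the tridiagonal system
  1·m_0 + 4·m_1 + 1·m_2 = 6(Δ_1 - Δ_0) = 6
Clamped end conditions give two more equations: 2h_0·m_0 + h_0·m_1 = 6(Δ_0 - p'(0)) = -12 and h_1·m_1 + 2h_1·m_2 = 6(p'(2) - Δ_1) = 24.
Hence m_0 = -6, m_1 = 0, m_2 = 12.
On [0, 1], p(t) = -1 + 3·t - 3·t² + 1·t³.
With t = 1/2: p(1/2) = -1/8.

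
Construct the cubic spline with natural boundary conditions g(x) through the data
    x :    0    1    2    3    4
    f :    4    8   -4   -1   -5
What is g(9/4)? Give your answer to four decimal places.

Write σ_i for g''(x_i). With h_i = 1, 1, 1, 1 and divided differences Δ_i = 4, -12, 3, -4, the continuity of g' gives the tridiagonal system
  1·σ_0 + 4·σ_1 + 1·σ_2 = 6(Δ_1 - Δ_0) = -96
  1·σ_1 + 4·σ_2 + 1·σ_3 = 6(Δ_2 - Δ_1) = 90
  1·σ_2 + 4·σ_3 + 1·σ_4 = 6(Δ_3 - Δ_2) = -42
Natural end conditions: σ_0 = σ_4 = 0.
Solving: σ_0 = 0, σ_1 = -921/28, σ_2 = 249/7, σ_3 = -543/28, σ_4 = 0.
On [2, 3], g(x) = -4 - 45/8·(x - 2) + 249/14·(x - 2)² - 513/56·(x - 2)³.
With (x - 2) = 1/4: g(9/4) = -15905/3584.

-4.4378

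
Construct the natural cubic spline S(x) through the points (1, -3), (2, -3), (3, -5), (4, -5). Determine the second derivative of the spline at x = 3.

Put σ_i = S'' at the i-th knot. Here h = (1, 1, 1) and Δ = (0, -2, 0), so the interior equations h_(i-1)·σ_(i-1) + 2(h_(i-1)+h_i)·σ_i + h_i·σ_(i+1) = 6(Δ_i − Δ_(i-1)) read
  1·σ_0 + 4·σ_1 + 1·σ_2 = 6(Δ_1 - Δ_0) = -12
  1·σ_1 + 4·σ_2 + 1·σ_3 = 6(Δ_2 - Δ_1) = 12
Natural end conditions: σ_0 = σ_3 = 0.
Solving the tridiagonal system: σ_0 = 0, σ_1 = -4, σ_2 = 4, σ_3 = 0.

4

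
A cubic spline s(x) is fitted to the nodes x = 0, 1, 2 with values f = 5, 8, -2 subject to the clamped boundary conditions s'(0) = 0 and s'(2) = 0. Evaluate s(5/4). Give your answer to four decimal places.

Put M_i = s'' at the i-th knot. Here h = (1, 1) and Δ = (3, -10), so the interior equations h_(i-1)·M_(i-1) + 2(h_(i-1)+h_i)·M_i + h_i·M_(i+1) = 6(Δ_i − Δ_(i-1)) read
  1·M_0 + 4·M_1 + 1·M_2 = 6(Δ_1 - Δ_0) = -78
Clamped end conditions give two more equations: 2h_0·M_0 + h_0·M_1 = 6(Δ_0 - s'(0)) = 18 and h_1·M_1 + 2h_1·M_2 = 6(s'(2) - Δ_1) = 60.
Solving: M_0 = 57/2, M_1 = -39, M_2 = 99/2.
On [1, 2], s(x) = 8 - 21/4·(x - 1) - 39/2·(x - 1)² + 59/4·(x - 1)³.
With (x - 1) = 1/4: s(5/4) = 1459/256.

5.6992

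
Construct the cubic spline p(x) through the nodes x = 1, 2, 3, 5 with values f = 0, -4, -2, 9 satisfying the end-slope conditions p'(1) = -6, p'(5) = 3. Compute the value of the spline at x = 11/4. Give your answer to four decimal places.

Let M_i = p''(x_i). Step sizes h_i = 1, 1, 2; slopes of the chords Δ_i = (y_(i+1) - y_i)/h_i = -4, 2, 11/2.
  1·M_0 + 4·M_1 + 1·M_2 = 6(Δ_1 - Δ_0) = 36
  1·M_1 + 6·M_2 + 2·M_3 = 6(Δ_2 - Δ_1) = 21
Clamped end conditions give two more equations: 2h_0·M_0 + h_0·M_1 = 6(Δ_0 - p'(1)) = 12 and h_2·M_2 + 2h_2·M_3 = 6(p'(5) - Δ_2) = -15.
Solving: M_0 = 51/22, M_1 = 81/11, M_2 = 93/22, M_3 = -129/22.
On [2, 3], p(x) = -4 - 51/44·(x - 2) + 81/22·(x - 2)² - 23/44·(x - 2)³.
With (x - 2) = 3/4: p(11/4) = -8501/2816.

-3.0188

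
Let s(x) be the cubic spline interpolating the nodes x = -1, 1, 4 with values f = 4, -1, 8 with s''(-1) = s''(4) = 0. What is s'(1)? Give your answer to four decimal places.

-0.3000

Write m_i for s''(x_i). With h_i = 2, 3 and divided differences Δ_i = -5/2, 3, the continuity of s' gives the tridiagonal system
  2·m_0 + 10·m_1 + 3·m_2 = 6(Δ_1 - Δ_0) = 33
Natural end conditions: m_0 = m_2 = 0.
Forward elimination and back-substitution give m_0 = 0, m_1 = 33/10, m_2 = 0.
On [1, 4], s'(x) = b_1 + 2c_1·(x - 1) + 3d_1·(x - 1)² with b_1 = Δ_1 - h_1(2m_1 + m_2)/6 = -3/10, c_1 = m_1/2 = 33/20, d_1 = (m_2 - m_1)/(6h_1) = -11/60. So s'(1) = -3/10.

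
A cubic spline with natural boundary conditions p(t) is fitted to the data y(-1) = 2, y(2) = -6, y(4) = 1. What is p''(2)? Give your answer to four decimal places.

Put m_i = p'' at the i-th knot. Here h = (3, 2) and Δ = (-8/3, 7/2), so the interior equations h_(i-1)·m_(i-1) + 2(h_(i-1)+h_i)·m_i + h_i·m_(i+1) = 6(Δ_i − Δ_(i-1)) read
  3·m_0 + 10·m_1 + 2·m_2 = 6(Δ_1 - Δ_0) = 37
Natural end conditions: m_0 = m_2 = 0.
Hence m_0 = 0, m_1 = 37/10, m_2 = 0.

3.7000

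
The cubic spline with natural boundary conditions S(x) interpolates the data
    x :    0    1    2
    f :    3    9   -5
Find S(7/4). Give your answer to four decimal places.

-0.3281

Put M_i = S'' at the i-th knot. Here h = (1, 1) and Δ = (6, -14), so the interior equations h_(i-1)·M_(i-1) + 2(h_(i-1)+h_i)·M_i + h_i·M_(i+1) = 6(Δ_i − Δ_(i-1)) read
  1·M_0 + 4·M_1 + 1·M_2 = 6(Δ_1 - Δ_0) = -120
Natural end conditions: M_0 = M_2 = 0.
Solving: M_0 = 0, M_1 = -30, M_2 = 0.
On [1, 2], S(x) = 9 - 4·(x - 1) - 15·(x - 1)² + 5·(x - 1)³.
With (x - 1) = 3/4: S(7/4) = -21/64.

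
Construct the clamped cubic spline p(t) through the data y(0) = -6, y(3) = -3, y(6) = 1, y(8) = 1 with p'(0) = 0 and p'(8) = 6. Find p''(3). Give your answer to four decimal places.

Put M_i = p'' at the i-th knot. Here h = (3, 3, 2) and Δ = (1, 4/3, 0), so the interior equations h_(i-1)·M_(i-1) + 2(h_(i-1)+h_i)·M_i + h_i·M_(i+1) = 6(Δ_i − Δ_(i-1)) read
  3·M_0 + 12·M_1 + 3·M_2 = 6(Δ_1 - Δ_0) = 2
  3·M_1 + 10·M_2 + 2·M_3 = 6(Δ_2 - Δ_1) = -8
Clamped end conditions give two more equations: 2h_0·M_0 + h_0·M_1 = 6(Δ_0 - p'(0)) = 6 and h_2·M_2 + 2h_2·M_3 = 6(p'(8) - Δ_2) = 36.
Hence M_0 = 34/57, M_1 = 46/57, M_2 = -60/19, M_3 = 201/19.

0.8070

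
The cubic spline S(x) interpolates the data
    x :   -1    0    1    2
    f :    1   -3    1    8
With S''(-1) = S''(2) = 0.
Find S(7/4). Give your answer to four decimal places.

Put M_i = S'' at the i-th knot. Here h = (1, 1, 1) and Δ = (-4, 4, 7), so the interior equations h_(i-1)·M_(i-1) + 2(h_(i-1)+h_i)·M_i + h_i·M_(i+1) = 6(Δ_i − Δ_(i-1)) read
  1·M_0 + 4·M_1 + 1·M_2 = 6(Δ_1 - Δ_0) = 48
  1·M_1 + 4·M_2 + 1·M_3 = 6(Δ_2 - Δ_1) = 18
Natural end conditions: M_0 = M_3 = 0.
Hence M_0 = 0, M_1 = 58/5, M_2 = 8/5, M_3 = 0.
On [1, 2], S(x) = 1 + 97/15·(x - 1) + 4/5·(x - 1)² - 4/15·(x - 1)³.
With (x - 1) = 3/4: S(7/4) = 99/16.

6.1875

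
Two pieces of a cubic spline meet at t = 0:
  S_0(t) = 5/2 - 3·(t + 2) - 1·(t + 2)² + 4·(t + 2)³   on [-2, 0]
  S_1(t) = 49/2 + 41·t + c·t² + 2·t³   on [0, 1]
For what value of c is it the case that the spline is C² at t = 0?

23

S_0''(t) = -2 + 24·(t + 2), so S_0''(0) = 46. On the right, S_1''(0) = 2c, so c = 23.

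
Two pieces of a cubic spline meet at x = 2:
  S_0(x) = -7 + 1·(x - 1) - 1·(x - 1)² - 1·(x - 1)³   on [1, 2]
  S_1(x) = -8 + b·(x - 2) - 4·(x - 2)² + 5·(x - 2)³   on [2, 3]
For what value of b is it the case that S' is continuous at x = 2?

-4

S_0'(x) = 1 - 2·(x - 1) - 3·(x - 1)², so S_0'(2) = -4. On the right, S_1'(2) = b, so b = -4.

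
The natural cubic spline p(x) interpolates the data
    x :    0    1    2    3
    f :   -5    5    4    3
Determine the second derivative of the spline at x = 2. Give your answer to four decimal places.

4.4000

Let m_i = p''(x_i). Step sizes h_i = 1, 1, 1; slopes of the chords Δ_i = (y_(i+1) - y_i)/h_i = 10, -1, -1.
  1·m_0 + 4·m_1 + 1·m_2 = 6(Δ_1 - Δ_0) = -66
  1·m_1 + 4·m_2 + 1·m_3 = 6(Δ_2 - Δ_1) = 0
Natural end conditions: m_0 = m_3 = 0.
Hence m_0 = 0, m_1 = -88/5, m_2 = 22/5, m_3 = 0.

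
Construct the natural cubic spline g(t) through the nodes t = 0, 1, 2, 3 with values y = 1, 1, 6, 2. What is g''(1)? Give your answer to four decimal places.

11.6000

Write M_i for g''(x_i). With h_i = 1, 1, 1 and divided differences Δ_i = 0, 5, -4, the continuity of g' gives the tridiagonal system
  1·M_0 + 4·M_1 + 1·M_2 = 6(Δ_1 - Δ_0) = 30
  1·M_1 + 4·M_2 + 1·M_3 = 6(Δ_2 - Δ_1) = -54
Natural end conditions: M_0 = M_3 = 0.
Solving: M_0 = 0, M_1 = 58/5, M_2 = -82/5, M_3 = 0.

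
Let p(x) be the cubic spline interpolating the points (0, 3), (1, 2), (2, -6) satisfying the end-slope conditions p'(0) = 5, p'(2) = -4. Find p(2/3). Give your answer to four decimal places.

Put m_i = p'' at the i-th knot. Here h = (1, 1) and Δ = (-1, -8), so the interior equations h_(i-1)·m_(i-1) + 2(h_(i-1)+h_i)·m_i + h_i·m_(i+1) = 6(Δ_i − Δ_(i-1)) read
  1·m_0 + 4·m_1 + 1·m_2 = 6(Δ_1 - Δ_0) = -42
Clamped end conditions give two more equations: 2h_0·m_0 + h_0·m_1 = 6(Δ_0 - p'(0)) = -36 and h_1·m_1 + 2h_1·m_2 = 6(p'(2) - Δ_1) = 24.
Solving the tridiagonal system: m_0 = -12, m_1 = -12, m_2 = 18.
On [0, 1], p(x) = 3 + 5·x - 6·x² + 0·x³.
With x = 2/3: p(2/3) = 11/3.

3.6667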